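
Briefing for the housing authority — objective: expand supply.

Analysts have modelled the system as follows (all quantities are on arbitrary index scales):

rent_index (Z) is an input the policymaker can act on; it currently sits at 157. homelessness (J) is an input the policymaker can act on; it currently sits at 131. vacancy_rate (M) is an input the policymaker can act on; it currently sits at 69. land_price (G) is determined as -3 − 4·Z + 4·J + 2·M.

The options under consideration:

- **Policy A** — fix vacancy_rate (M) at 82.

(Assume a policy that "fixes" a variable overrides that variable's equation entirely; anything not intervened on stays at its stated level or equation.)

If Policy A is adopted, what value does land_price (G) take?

57

Policy A (M := 82):
  Z = 157
  J = 131
  M = 82
  G = -3 − 4·157 + 4·131 + 2·82 = 57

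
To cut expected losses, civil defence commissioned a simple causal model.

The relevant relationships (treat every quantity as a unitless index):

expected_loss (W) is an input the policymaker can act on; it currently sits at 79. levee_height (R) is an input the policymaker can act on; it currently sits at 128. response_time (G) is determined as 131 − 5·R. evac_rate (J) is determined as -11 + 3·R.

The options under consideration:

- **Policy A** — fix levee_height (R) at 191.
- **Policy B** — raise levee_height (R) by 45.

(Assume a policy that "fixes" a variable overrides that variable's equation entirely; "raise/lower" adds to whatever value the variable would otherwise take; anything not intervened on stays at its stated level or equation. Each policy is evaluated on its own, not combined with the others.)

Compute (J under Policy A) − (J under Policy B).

54

Policy A (R := 191):
  R = 191
  J = -11 + 3·191 = 562
Policy B (R + 45):
  R = 128 + 45 = 173
  J = -11 + 3·173 = 508
J: 562 − 508 = 54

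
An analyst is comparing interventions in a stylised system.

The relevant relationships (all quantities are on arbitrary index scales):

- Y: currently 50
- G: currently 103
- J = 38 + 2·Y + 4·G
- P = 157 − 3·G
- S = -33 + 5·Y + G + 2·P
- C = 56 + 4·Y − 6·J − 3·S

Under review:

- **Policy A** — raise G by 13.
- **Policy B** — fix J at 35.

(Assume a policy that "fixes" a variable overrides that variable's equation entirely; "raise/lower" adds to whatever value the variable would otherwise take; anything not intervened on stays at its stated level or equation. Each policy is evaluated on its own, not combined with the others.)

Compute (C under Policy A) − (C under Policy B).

-3207

Policy A (G + 13):
  Y = 50
  G = 103 + 13 = 116
  J = 38 + 2·50 + 4·116 = 602
  P = 157 − 3·116 = -191
  S = -33 + 5·50 + 116 + 2·(-191) = -49
  C = 56 + 4·50 − 6·602 − 3·(-49) = -3209
Policy B (J := 35):
  Y = 50
  G = 103
  J = 35
  P = 157 − 3·103 = -152
  S = -33 + 5·50 + 103 + 2·(-152) = 16
  C = 56 + 4·50 − 6·35 − 3·16 = -2
C: -3209 − (-2) = -3207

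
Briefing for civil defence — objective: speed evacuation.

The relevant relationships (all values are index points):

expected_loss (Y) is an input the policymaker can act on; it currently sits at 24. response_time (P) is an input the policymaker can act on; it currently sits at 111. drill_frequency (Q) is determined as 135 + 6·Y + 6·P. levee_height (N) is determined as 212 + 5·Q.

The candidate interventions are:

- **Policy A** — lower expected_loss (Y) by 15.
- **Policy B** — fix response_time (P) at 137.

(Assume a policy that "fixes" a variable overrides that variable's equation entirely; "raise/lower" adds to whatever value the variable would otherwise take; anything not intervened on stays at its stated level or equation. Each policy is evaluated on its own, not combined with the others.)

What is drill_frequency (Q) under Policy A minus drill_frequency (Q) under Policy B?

-246

Policy A (Y − 15):
  Y = 24 − 15 = 9
  P = 111
  Q = 135 + 6·9 + 6·111 = 855
Policy B (P := 137):
  Y = 24
  P = 137
  Q = 135 + 6·24 + 6·137 = 1101
Q: 855 − 1101 = -246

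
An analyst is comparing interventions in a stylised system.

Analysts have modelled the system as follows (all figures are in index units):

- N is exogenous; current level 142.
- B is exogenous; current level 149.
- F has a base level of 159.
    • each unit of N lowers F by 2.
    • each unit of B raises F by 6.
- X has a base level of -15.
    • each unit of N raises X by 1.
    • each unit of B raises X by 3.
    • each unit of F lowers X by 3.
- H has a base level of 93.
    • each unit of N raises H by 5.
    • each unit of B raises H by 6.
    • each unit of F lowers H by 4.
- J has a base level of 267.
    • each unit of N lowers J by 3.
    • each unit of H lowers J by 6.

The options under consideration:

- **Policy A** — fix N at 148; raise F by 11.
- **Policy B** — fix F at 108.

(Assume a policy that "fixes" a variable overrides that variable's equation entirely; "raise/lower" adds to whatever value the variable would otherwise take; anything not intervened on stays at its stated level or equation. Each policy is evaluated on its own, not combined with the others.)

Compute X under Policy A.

-1724

Policy A (N := 148, F + 11):
  N = 148
  B = 149
  F = 159 − 2·148 + 6·149 (+11 from intervention) = 768
  X = -15 + 148 + 3·149 − 3·768 = -1724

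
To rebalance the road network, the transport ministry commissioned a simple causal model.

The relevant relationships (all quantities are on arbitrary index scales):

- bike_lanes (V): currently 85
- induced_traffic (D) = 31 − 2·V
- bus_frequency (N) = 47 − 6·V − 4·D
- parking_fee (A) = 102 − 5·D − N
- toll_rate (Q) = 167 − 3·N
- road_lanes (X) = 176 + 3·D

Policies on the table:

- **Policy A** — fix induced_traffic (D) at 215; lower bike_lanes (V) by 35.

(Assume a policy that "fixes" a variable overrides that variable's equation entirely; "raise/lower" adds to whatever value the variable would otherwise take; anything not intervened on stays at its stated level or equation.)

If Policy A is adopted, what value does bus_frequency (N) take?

Policy A (D := 215, V − 35):
  V = 85 − 35 = 50
  D = 215
  N = 47 − 6·50 − 4·215 = -1113

-1113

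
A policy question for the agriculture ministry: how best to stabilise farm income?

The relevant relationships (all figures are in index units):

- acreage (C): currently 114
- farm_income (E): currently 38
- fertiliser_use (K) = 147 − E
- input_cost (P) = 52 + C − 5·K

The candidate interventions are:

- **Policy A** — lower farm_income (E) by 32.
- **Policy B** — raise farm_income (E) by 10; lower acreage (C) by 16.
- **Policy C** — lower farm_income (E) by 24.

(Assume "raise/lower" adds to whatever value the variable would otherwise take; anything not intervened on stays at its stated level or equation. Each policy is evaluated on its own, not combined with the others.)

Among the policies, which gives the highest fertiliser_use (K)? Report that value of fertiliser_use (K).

Policy A (E − 32):
  E = 38 − 32 = 6
  K = 147 − 6 = 141
Policy B (E + 10, C − 16):
  E = 38 + 10 = 48
  K = 147 − 48 = 99
Policy C (E − 24):
  E = 38 − 24 = 14
  K = 147 − 14 = 133
Comparing — Policy A: K=141, Policy B: K=99, Policy C: K=133. Highest is 141 (Policy A).

141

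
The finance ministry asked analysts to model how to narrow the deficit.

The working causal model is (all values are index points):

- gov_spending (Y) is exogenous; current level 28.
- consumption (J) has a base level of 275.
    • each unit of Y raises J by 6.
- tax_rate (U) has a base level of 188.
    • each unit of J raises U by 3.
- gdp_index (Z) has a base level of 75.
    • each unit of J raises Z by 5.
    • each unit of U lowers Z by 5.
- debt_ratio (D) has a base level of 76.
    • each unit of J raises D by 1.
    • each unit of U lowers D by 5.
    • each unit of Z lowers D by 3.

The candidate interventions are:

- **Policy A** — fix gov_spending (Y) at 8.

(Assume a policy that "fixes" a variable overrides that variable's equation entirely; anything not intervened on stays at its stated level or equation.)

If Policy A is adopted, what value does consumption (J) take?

323

Policy A (Y := 8):
  Y = 8
  J = 275 + 6·8 = 323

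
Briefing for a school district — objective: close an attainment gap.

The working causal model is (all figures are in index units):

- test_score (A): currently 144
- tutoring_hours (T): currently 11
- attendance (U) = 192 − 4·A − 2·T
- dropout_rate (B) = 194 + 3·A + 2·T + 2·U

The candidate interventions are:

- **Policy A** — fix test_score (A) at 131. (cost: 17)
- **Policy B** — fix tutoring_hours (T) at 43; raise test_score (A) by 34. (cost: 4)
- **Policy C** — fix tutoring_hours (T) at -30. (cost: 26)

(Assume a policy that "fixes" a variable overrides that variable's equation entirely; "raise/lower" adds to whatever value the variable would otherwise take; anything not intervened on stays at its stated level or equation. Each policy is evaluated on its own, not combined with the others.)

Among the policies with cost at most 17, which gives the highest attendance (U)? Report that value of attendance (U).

Policy A (A := 131):
  A = 131
  T = 11
  U = 192 − 4·131 − 2·11 = -354
Policy B (T := 43, A + 34):
  A = 144 + 34 = 178
  T = 43
  U = 192 − 4·178 − 2·43 = -606
Comparing — Policy A: U=-354, Policy B: U=-606. Highest is -354 (Policy A).

-354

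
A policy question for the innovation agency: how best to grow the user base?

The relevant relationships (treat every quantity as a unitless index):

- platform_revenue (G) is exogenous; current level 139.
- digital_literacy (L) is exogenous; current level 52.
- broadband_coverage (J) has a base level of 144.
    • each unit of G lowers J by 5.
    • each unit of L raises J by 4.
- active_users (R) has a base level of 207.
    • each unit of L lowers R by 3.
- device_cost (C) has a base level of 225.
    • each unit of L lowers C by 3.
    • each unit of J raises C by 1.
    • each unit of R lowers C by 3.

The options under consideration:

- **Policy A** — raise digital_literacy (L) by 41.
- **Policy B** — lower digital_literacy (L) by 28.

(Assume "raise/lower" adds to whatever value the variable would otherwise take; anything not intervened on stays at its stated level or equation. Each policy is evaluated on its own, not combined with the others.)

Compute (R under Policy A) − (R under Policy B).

-207

Policy A (L + 41):
  L = 52 + 41 = 93
  R = 207 − 3·93 = -72
Policy B (L − 28):
  L = 52 − 28 = 24
  R = 207 − 3·24 = 135
R: -72 − 135 = -207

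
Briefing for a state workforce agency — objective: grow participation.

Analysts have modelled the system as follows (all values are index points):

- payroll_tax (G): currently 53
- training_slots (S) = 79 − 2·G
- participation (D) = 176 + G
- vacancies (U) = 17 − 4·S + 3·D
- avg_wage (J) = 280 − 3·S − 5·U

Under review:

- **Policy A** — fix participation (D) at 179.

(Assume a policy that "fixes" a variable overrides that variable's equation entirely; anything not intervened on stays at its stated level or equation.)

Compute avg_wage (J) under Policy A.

-2949

Policy A (D := 179):
  G = 53
  S = 79 − 2·53 = -27
  D = 179
  U = 17 − 4·(-27) + 3·179 = 662
  J = 280 − 3·(-27) − 5·662 = -2949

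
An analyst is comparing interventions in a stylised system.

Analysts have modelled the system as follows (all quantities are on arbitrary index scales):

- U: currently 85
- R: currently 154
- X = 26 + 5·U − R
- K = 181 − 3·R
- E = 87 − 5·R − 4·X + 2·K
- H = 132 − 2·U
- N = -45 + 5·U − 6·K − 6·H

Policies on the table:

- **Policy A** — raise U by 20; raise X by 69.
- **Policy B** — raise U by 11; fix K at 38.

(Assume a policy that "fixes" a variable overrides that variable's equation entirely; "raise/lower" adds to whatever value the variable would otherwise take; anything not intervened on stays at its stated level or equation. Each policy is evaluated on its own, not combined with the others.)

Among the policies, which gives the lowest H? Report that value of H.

Policy A (U + 20, X + 69):
  U = 85 + 20 = 105
  H = 132 − 2·105 = -78
Policy B (U + 11, K := 38):
  U = 85 + 11 = 96
  H = 132 − 2·96 = -60
Comparing — Policy A: H=-78, Policy B: H=-60. Lowest is -78 (Policy A).

-78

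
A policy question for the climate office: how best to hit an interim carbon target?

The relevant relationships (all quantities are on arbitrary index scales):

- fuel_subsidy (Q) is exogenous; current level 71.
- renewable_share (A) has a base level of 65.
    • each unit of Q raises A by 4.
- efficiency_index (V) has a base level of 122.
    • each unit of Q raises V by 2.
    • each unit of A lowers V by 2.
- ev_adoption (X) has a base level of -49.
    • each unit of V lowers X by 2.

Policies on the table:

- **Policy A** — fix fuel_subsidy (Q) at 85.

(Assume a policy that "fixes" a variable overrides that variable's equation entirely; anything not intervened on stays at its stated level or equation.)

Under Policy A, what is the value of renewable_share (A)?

405

Policy A (Q := 85):
  Q = 85
  A = 65 + 4·85 = 405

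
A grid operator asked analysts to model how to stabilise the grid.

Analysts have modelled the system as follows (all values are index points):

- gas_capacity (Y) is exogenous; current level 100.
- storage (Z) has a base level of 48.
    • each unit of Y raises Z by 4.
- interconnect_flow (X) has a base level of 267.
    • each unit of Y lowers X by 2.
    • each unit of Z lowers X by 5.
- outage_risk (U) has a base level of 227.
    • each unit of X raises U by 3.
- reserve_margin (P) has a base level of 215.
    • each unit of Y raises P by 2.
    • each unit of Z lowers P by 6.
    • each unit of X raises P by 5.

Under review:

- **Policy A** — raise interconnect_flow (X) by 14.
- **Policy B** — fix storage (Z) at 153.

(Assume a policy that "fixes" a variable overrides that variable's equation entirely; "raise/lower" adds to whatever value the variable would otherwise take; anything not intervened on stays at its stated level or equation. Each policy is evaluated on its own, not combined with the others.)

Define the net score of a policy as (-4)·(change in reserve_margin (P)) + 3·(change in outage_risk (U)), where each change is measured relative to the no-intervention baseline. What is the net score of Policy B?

-23305

Baseline:
  Y = 100
  Z = 48 + 4·100 = 448
  X = 267 − 2·100 − 5·448 = -2173
  U = 227 + 3·(-2173) = -6292
  P = 215 + 2·100 − 6·448 + 5·(-2173) = -13138
Policy B (Z := 153):
  Y = 100
  Z = 153
  X = 267 − 2·100 − 5·153 = -698
  U = 227 + 3·(-698) = -1867
  P = 215 + 2·100 − 6·153 + 5·(-698) = -3993
ΔP = -3993 − (-13138) = 9145; ΔU = -1867 − (-6292) = 4425
Score = (-4)·9145 + 3·4425 = -23305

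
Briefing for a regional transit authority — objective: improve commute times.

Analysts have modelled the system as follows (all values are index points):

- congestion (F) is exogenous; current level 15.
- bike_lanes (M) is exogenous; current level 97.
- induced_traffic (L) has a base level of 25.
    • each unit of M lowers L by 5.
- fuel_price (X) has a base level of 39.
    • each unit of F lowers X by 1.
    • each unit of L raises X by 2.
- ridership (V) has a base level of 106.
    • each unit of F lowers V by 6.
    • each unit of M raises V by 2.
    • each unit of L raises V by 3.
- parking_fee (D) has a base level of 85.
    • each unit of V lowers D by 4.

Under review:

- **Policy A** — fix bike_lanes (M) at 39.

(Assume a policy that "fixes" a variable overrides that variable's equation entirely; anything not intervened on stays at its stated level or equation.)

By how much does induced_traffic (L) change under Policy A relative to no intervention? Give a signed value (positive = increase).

Baseline:
  M = 97
  L = 25 − 5·97 = -460
Policy A (M := 39):
  M = 39
  L = 25 − 5·39 = -170
Change in L: -170 − (-460) = 290

290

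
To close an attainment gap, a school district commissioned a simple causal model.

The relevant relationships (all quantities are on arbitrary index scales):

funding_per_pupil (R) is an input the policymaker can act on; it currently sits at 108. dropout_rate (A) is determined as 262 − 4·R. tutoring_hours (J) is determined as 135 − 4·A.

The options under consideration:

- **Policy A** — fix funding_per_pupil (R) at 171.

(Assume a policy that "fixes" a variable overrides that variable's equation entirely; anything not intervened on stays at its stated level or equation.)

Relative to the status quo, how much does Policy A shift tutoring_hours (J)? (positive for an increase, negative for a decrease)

Baseline:
  R = 108
  A = 262 − 4·108 = -170
  J = 135 − 4·(-170) = 815
Policy A (R := 171):
  R = 171
  A = 262 − 4·171 = -422
  J = 135 − 4·(-422) = 1823
Change in J: 1823 − 815 = 1008

1008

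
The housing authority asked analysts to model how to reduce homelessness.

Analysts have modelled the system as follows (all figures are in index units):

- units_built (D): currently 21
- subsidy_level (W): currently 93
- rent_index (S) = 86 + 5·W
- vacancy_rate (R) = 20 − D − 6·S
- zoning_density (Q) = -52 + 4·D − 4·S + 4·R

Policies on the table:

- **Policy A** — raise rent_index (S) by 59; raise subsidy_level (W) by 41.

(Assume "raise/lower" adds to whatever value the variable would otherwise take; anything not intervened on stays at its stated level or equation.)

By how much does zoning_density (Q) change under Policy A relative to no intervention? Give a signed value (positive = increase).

Baseline:
  D = 21
  W = 93
  S = 86 + 5·93 = 551
  R = 20 − 21 − 6·551 = -3307
  Q = -52 + 4·21 − 4·551 + 4·(-3307) = -15400
Policy A (S + 59, W + 41):
  D = 21
  W = 93 + 41 = 134
  S = 86 + 5·134 (+59 from intervention) = 815
  R = 20 − 21 − 6·815 = -4891
  Q = -52 + 4·21 − 4·815 + 4·(-4891) = -22792
Change in Q: -22792 − (-15400) = -7392

-7392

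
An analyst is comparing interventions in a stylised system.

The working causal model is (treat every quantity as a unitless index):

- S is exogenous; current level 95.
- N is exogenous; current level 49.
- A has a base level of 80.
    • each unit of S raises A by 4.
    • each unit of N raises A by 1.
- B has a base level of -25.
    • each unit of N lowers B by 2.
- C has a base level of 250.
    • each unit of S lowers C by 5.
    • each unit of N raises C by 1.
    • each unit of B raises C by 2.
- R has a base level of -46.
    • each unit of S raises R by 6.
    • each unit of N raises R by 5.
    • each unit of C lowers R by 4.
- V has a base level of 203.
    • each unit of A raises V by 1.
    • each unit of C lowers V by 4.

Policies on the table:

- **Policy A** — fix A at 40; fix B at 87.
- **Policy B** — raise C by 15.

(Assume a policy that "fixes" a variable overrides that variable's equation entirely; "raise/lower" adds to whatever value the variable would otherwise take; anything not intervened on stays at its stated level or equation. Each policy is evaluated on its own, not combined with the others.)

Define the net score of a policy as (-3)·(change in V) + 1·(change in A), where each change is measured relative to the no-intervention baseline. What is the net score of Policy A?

5978

Baseline:
  S = 95
  N = 49
  A = 80 + 4·95 + 49 = 509
  B = -25 − 2·49 = -123
  C = 250 − 5·95 + 49 + 2·(-123) = -422
  V = 203 + 509 − 4·(-422) = 2400
Policy A (A := 40, B := 87):
  S = 95
  N = 49
  A = 40
  B = 87
  C = 250 − 5·95 + 49 + 2·87 = -2
  V = 203 + 40 − 4·(-2) = 251
ΔV = 251 − 2400 = -2149; ΔA = 40 − 509 = -469
Score = (-3)·(-2149) + 1·(-469) = 5978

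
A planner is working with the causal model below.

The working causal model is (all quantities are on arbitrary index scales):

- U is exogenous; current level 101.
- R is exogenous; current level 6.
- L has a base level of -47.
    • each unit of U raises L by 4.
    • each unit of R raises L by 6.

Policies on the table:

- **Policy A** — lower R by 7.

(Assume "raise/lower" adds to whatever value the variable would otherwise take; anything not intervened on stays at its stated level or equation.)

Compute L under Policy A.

Policy A (R − 7):
  U = 101
  R = 6 − 7 = -1
  L = -47 + 4·101 + 6·(-1) = 351

351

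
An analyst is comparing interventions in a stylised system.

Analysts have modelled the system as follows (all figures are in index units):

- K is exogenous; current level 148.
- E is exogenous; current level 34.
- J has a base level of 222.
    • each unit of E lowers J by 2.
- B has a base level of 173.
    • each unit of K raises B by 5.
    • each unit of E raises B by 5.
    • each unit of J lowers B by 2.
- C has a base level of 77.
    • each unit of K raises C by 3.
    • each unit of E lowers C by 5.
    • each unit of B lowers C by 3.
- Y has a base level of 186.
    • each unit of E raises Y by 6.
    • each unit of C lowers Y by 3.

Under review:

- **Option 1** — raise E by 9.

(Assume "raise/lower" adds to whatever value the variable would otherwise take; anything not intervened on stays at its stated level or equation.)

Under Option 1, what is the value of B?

856

Option 1 (E + 9):
  K = 148
  E = 34 + 9 = 43
  J = 222 − 2·43 = 136
  B = 173 + 5·148 + 5·43 − 2·136 = 856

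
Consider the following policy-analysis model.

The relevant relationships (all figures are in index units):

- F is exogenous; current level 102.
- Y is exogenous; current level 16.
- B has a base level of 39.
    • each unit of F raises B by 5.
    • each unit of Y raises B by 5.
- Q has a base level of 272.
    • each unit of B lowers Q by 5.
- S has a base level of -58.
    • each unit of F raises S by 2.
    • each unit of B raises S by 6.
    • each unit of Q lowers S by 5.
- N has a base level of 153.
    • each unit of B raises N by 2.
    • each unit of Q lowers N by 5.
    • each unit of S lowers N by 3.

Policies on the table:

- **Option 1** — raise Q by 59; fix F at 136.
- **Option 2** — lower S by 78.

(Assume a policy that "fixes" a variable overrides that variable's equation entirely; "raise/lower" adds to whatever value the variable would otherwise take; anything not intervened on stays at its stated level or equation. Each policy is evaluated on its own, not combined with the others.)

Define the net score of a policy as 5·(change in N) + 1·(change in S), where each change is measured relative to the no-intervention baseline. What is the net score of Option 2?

1092

Baseline:
  F = 102
  Y = 16
  B = 39 + 5·102 + 5·16 = 629
  Q = 272 − 5·629 = -2873
  S = -58 + 2·102 + 6·629 − 5·(-2873) = 18285
  N = 153 + 2·629 − 5·(-2873) − 3·18285 = -39079
Option 2 (S − 78):
  F = 102
  Y = 16
  B = 39 + 5·102 + 5·16 = 629
  Q = 272 − 5·629 = -2873
  S = -58 + 2·102 + 6·629 − 5·(-2873) (−78 from intervention) = 18207
  N = 153 + 2·629 − 5·(-2873) − 3·18207 = -38845
ΔN = -38845 − (-39079) = 234; ΔS = 18207 − 18285 = -78
Score = 5·234 + 1·(-78) = 1092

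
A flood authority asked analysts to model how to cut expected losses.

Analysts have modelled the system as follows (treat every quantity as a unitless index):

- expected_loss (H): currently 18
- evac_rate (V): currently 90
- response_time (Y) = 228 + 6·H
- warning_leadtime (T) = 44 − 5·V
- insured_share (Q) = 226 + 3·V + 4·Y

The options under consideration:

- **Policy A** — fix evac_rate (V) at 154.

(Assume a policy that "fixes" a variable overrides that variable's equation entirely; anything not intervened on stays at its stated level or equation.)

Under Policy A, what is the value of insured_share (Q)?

Policy A (V := 154):
  H = 18
  V = 154
  Y = 228 + 6·18 = 336
  Q = 226 + 3·154 + 4·336 = 2032

2032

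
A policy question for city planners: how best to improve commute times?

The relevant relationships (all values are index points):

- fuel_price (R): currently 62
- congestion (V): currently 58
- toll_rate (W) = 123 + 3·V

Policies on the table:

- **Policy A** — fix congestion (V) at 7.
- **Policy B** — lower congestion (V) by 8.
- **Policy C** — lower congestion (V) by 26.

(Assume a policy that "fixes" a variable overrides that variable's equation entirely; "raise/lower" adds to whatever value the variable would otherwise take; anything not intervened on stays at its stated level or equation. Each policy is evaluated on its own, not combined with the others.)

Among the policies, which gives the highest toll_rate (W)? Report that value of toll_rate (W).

Policy A (V := 7):
  V = 7
  W = 123 + 3·7 = 144
Policy B (V − 8):
  V = 58 − 8 = 50
  W = 123 + 3·50 = 273
Policy C (V − 26):
  V = 58 − 26 = 32
  W = 123 + 3·32 = 219
Comparing — Policy A: W=144, Policy B: W=273, Policy C: W=219. Highest is 273 (Policy B).

273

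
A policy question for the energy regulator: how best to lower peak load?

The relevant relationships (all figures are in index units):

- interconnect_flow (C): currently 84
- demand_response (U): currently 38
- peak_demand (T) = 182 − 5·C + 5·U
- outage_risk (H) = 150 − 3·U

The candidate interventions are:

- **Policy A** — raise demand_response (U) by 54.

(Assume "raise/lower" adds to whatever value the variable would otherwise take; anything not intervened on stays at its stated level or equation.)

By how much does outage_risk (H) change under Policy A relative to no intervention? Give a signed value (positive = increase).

-162

Baseline:
  U = 38
  H = 150 − 3·38 = 36
Policy A (U + 54):
  U = 38 + 54 = 92
  H = 150 − 3·92 = -126
Change in H: -126 − 36 = -162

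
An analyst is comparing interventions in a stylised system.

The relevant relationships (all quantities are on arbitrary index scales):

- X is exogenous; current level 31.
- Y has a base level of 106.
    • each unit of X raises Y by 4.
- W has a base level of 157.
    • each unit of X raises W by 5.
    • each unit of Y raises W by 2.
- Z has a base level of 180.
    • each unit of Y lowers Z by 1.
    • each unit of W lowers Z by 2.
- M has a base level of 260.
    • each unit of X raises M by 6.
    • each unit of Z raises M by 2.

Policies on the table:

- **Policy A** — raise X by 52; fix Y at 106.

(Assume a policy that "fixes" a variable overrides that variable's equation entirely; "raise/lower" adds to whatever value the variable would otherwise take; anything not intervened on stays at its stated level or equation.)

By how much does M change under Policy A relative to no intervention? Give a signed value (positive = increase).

Baseline:
  X = 31
  Y = 106 + 4·31 = 230
  W = 157 + 5·31 + 2·230 = 772
  Z = 180 − 230 − 2·772 = -1594
  M = 260 + 6·31 + 2·(-1594) = -2742
Policy A (X + 52, Y := 106):
  X = 31 + 52 = 83
  Y = 106
  W = 157 + 5·83 + 2·106 = 784
  Z = 180 − 106 − 2·784 = -1494
  M = 260 + 6·83 + 2·(-1494) = -2230
Change in M: -2230 − (-2742) = 512

512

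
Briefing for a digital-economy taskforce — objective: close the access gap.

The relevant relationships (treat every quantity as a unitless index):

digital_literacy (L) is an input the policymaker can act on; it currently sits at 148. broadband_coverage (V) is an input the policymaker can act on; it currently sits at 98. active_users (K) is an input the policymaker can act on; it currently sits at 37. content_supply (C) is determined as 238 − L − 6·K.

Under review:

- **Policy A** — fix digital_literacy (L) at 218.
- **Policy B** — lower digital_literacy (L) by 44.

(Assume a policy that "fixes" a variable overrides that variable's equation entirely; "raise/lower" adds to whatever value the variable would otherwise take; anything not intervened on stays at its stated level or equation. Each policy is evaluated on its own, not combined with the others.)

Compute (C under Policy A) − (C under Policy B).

-114

Policy A (L := 218):
  L = 218
  K = 37
  C = 238 − 218 − 6·37 = -202
Policy B (L − 44):
  L = 148 − 44 = 104
  K = 37
  C = 238 − 104 − 6·37 = -88
C: -202 − (-88) = -114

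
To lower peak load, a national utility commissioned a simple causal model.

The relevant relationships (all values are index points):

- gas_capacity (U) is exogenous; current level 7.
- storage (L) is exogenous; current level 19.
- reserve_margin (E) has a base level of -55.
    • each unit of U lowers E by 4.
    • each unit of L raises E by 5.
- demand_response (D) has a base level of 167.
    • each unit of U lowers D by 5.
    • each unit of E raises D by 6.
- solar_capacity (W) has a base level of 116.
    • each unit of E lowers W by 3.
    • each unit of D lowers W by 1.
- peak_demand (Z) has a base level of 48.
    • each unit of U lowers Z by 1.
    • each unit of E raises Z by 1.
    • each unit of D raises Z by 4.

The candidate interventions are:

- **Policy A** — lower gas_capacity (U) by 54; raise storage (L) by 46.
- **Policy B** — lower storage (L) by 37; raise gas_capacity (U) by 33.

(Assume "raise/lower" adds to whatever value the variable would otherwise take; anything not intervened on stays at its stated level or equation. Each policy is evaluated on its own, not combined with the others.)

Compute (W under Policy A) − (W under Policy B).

-7302

Policy A (U − 54, L + 46):
  U = 7 − 54 = -47
  L = 19 + 46 = 65
  E = -55 − 4·(-47) + 5·65 = 458
  D = 167 − 5·(-47) + 6·458 = 3150
  W = 116 − 3·458 − 3150 = -4408
Policy B (L − 37, U + 33):
  U = 7 + 33 = 40
  L = 19 − 37 = -18
  E = -55 − 4·40 + 5·(-18) = -305
  D = 167 − 5·40 + 6·(-305) = -1863
  W = 116 − 3·(-305) − (-1863) = 2894
W: -4408 − 2894 = -7302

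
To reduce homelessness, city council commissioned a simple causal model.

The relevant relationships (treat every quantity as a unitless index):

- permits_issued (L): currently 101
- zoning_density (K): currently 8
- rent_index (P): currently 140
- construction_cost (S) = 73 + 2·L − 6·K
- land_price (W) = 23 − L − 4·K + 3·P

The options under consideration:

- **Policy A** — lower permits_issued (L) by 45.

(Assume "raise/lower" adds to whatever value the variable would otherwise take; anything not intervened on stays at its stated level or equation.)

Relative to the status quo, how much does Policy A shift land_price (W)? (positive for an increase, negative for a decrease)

Baseline:
  L = 101
  K = 8
  P = 140
  W = 23 − 101 − 4·8 + 3·140 = 310
Policy A (L − 45):
  L = 101 − 45 = 56
  K = 8
  P = 140
  W = 23 − 56 − 4·8 + 3·140 = 355
Change in W: 355 − 310 = 45

45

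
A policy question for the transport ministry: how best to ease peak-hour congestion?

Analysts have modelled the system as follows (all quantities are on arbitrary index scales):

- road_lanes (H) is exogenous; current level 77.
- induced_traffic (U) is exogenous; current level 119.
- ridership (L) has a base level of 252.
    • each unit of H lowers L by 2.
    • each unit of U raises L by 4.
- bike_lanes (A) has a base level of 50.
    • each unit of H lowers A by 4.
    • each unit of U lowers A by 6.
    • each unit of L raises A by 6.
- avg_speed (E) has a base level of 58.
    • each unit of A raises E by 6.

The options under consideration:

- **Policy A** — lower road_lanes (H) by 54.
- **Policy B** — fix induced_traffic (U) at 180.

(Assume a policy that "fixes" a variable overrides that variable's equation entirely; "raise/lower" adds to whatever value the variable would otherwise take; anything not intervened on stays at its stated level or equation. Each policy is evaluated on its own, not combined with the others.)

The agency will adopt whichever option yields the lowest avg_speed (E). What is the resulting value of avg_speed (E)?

Policy A (H − 54):
  H = 77 − 54 = 23
  U = 119
  L = 252 − 2·23 + 4·119 = 682
  A = 50 − 4·23 − 6·119 + 6·682 = 3336
  E = 58 + 6·3336 = 20074
Policy B (U := 180):
  H = 77
  U = 180
  L = 252 − 2·77 + 4·180 = 818
  A = 50 − 4·77 − 6·180 + 6·818 = 3570
  E = 58 + 6·3570 = 21478
Comparing — Policy A: E=20074, Policy B: E=21478. Lowest is 20074 (Policy A).

20074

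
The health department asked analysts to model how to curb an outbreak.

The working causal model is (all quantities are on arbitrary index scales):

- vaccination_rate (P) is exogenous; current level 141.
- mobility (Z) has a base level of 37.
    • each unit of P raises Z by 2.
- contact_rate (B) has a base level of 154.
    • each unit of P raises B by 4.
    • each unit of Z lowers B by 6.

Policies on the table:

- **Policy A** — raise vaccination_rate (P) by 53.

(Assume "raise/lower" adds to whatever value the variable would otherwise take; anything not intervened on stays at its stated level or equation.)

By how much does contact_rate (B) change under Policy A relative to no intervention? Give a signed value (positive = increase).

Baseline:
  P = 141
  Z = 37 + 2·141 = 319
  B = 154 + 4·141 − 6·319 = -1196
Policy A (P + 53):
  P = 141 + 53 = 194
  Z = 37 + 2·194 = 425
  B = 154 + 4·194 − 6·425 = -1620
Change in B: -1620 − (-1196) = -424

-424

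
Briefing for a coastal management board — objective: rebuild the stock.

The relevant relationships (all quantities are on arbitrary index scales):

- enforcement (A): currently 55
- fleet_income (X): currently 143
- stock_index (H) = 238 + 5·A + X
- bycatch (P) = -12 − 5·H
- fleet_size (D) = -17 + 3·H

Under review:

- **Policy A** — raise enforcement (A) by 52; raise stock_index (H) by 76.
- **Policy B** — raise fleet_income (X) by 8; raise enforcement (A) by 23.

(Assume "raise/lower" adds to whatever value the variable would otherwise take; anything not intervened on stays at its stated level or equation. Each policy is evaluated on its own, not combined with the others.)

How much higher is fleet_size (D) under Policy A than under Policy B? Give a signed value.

Policy A (A + 52, H + 76):
  A = 55 + 52 = 107
  X = 143
  H = 238 + 5·107 + 143 (+76 from intervention) = 992
  D = -17 + 3·992 = 2959
Policy B (X + 8, A + 23):
  A = 55 + 23 = 78
  X = 143 + 8 = 151
  H = 238 + 5·78 + 151 = 779
  D = -17 + 3·779 = 2320
D: 2959 − 2320 = 639

639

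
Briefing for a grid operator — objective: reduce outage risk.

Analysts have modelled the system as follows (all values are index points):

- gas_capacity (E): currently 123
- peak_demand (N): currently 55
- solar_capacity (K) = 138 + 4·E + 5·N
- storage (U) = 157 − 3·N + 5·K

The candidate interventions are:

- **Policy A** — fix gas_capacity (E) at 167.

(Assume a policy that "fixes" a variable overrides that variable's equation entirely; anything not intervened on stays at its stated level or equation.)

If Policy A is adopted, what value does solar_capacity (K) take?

Policy A (E := 167):
  E = 167
  N = 55
  K = 138 + 4·167 + 5·55 = 1081

1081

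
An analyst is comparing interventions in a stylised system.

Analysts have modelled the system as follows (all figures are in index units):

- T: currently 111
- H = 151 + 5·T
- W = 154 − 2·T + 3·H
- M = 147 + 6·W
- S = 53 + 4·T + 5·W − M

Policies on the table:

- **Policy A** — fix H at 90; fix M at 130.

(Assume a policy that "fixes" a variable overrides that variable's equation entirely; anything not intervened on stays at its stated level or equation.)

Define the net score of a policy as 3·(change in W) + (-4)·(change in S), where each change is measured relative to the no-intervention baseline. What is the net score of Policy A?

Baseline:
  T = 111
  H = 151 + 5·111 = 706
  W = 154 − 2·111 + 3·706 = 2050
  M = 147 + 6·2050 = 12447
  S = 53 + 4·111 + 5·2050 − 12447 = -1700
Policy A (H := 90, M := 130):
  T = 111
  H = 90
  W = 154 − 2·111 + 3·90 = 202
  M = 130
  S = 53 + 4·111 + 5·202 − 130 = 1377
ΔW = 202 − 2050 = -1848; ΔS = 1377 − (-1700) = 3077
Score = 3·(-1848) + (-4)·3077 = -17852

-17852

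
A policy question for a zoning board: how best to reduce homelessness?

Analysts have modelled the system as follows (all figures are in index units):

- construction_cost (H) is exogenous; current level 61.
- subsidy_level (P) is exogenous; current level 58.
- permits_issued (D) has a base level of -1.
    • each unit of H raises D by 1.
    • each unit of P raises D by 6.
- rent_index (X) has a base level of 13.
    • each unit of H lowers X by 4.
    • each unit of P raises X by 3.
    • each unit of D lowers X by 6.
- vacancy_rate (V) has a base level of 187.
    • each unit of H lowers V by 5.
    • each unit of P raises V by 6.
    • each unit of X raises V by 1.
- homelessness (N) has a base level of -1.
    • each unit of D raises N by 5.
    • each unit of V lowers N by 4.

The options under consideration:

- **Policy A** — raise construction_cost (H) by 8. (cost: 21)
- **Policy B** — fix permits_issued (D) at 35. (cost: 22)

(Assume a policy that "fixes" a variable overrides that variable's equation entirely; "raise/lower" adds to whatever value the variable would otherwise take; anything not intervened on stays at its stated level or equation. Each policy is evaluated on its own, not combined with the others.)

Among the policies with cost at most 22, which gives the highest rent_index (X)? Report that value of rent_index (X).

-267

Policy A (H + 8):
  H = 61 + 8 = 69
  P = 58
  D = -1 + 69 + 6·58 = 416
  X = 13 − 4·69 + 3·58 − 6·416 = -2585
Policy B (D := 35):
  H = 61
  P = 58
  D = 35
  X = 13 − 4·61 + 3·58 − 6·35 = -267
Comparing — Policy A: X=-2585, Policy B: X=-267. Highest is -267 (Policy B).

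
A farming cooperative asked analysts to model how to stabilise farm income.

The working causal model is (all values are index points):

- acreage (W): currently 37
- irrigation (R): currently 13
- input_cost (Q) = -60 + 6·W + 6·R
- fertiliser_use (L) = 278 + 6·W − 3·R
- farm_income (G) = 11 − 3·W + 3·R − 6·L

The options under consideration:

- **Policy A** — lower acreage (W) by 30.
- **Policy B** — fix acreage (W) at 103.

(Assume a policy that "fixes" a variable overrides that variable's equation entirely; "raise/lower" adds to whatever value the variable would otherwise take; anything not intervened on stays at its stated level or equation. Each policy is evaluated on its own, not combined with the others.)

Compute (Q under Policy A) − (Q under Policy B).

Policy A (W − 30):
  W = 37 − 30 = 7
  R = 13
  Q = -60 + 6·7 + 6·13 = 60
Policy B (W := 103):
  W = 103
  R = 13
  Q = -60 + 6·103 + 6·13 = 636
Q: 60 − 636 = -576

-576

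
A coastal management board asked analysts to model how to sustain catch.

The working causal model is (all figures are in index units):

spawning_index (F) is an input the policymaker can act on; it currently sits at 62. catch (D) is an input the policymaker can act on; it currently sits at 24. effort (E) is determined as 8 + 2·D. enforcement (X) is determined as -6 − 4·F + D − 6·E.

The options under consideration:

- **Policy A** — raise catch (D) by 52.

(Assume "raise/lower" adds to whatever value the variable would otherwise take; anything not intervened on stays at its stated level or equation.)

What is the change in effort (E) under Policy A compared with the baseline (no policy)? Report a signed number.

Baseline:
  D = 24
  E = 8 + 2·24 = 56
Policy A (D + 52):
  D = 24 + 52 = 76
  E = 8 + 2·76 = 160
Change in E: 160 − 56 = 104

104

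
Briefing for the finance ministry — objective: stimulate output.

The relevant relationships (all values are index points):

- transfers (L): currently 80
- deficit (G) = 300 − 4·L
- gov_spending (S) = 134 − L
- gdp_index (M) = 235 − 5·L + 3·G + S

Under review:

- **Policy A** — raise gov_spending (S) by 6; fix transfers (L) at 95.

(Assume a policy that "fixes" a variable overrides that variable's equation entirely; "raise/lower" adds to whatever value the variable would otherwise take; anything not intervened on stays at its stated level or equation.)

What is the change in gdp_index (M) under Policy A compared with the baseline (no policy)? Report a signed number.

-264

Baseline:
  L = 80
  G = 300 − 4·80 = -20
  S = 134 − 80 = 54
  M = 235 − 5·80 + 3·(-20) + 54 = -171
Policy A (S + 6, L := 95):
  L = 95
  G = 300 − 4·95 = -80
  S = 134 − 95 (+6 from intervention) = 45
  M = 235 − 5·95 + 3·(-80) + 45 = -435
Change in M: -435 − (-171) = -264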